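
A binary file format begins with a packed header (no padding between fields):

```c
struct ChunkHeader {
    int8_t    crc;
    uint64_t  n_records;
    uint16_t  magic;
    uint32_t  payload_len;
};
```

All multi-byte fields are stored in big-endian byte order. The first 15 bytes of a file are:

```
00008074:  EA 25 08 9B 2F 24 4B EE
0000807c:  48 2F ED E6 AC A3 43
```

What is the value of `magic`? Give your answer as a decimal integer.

`magic` follows `crc` (1 B), `n_records` (8 B), so it starts at offset 1 + 8 = 9 and occupies 2 bytes.
Bytes at offsets 9..10: 2F ED.
Big-endian: lowest address holds the most-significant byte.
The bytes are already most-significant first: 0x2FED.
0x2FED = 12269.

12269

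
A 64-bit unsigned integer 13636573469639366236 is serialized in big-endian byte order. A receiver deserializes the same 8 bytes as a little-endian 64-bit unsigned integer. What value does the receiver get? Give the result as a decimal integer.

13636573469639366236 in 64-bit hexadecimal is 0xBD3ED7522B5ED65C.
Stored big-endian, the bytes at ascending addresses are BD 3E D7 52 2B 5E D6 5C.
Read back as little-endian, the first byte is least significant, giving 0x5CD65E2B52D73EBD.
0x5CD65E2B52D73EBD = 6689637836671893181.

6689637836671893181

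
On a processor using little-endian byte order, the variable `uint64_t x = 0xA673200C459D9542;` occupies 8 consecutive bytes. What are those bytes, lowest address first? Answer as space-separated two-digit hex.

42 95 9D 45 0C 20 73 A6

Split into bytes (most-significant first): A6 73 20 0C 45 9D 95 42.
In little-endian order the low byte comes first in memory.
So at ascending addresses the bytes are 42 95 9D 45 0C 20 73 A6.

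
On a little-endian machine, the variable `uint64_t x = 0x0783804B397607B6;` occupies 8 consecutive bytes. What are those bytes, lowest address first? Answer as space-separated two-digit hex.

Split into bytes (most-significant first): 07 83 80 4B 39 76 07 B6.
In little-endian order the low byte comes first in memory.
So at ascending addresses the bytes are B6 07 76 39 4B 80 83 07.

B6 07 76 39 4B 80 83 07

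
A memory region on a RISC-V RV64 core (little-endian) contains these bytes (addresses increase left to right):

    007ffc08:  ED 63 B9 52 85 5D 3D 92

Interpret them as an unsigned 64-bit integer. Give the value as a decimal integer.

In little-endian order the low byte comes first in memory.
Reassemble most-significant byte first: 92 3D 5D 85 52 B9 63 ED → 0x923D5D8552B963ED.
0x923D5D8552B963ED = 10537681530316743661.

10537681530316743661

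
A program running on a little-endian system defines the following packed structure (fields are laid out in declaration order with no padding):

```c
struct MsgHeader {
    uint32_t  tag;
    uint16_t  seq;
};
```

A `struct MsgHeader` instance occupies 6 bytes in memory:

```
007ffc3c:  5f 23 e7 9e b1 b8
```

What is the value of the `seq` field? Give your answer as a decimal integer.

47281

`seq` follows `tag` (4 bytes), so it starts at byte offset 4 and occupies 2 bytes.
Bytes at offsets 4..5: B1 B8.
In little-endian order the low byte comes first in memory.
Reassemble most-significant byte first: B8 B1 → 0xB8B1.
0xB8B1 = 47281.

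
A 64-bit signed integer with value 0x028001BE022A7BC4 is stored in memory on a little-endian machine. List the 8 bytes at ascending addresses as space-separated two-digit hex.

C4 7B 2A 02 BE 01 80 02

Split into bytes (most-significant first): 02 80 01 BE 02 2A 7B C4.
In little-endian order the low byte comes first in memory.
So at ascending addresses the bytes are C4 7B 2A 02 BE 01 80 02.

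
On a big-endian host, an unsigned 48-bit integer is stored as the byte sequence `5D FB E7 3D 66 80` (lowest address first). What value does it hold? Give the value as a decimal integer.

In big-endian order the high byte comes first in memory.
The bytes are already most-significant first: 0x5DFBE73D6680.
0x5DFBE73D6680 = 103336497735296.

103336497735296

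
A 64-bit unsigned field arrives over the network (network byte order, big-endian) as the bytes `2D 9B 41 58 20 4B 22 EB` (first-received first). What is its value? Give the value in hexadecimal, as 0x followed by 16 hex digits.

0x2D9B4158204B22EB

Big-endian stores the most-significant byte at the lowest address.
The bytes are already most-significant first: 0x2D9B4158204B22EB.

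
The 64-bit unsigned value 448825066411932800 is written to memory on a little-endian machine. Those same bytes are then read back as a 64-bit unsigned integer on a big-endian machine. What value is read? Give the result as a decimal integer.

448825066411932800 in 64-bit hexadecimal is 0x063A8C0519C63C80.
Stored little-endian, the bytes at ascending addresses are 80 3C C6 19 05 8C 3A 06.
Read back as big-endian, the last byte is least significant, giving 0x803CC619058C3A06.
0x803CC619058C3A06 = 9240478346226973190.

9240478346226973190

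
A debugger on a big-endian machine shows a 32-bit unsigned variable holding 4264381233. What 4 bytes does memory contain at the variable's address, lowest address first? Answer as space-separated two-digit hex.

FE 2D 4B 31

4264381233 in hexadecimal, padded to 32 bits, is 0xFE2D4B31.
Split into bytes (most-significant first): FE 2D 4B 31.
Big-endian: lowest address holds the most-significant byte.
So the memory order matches the most-significant-first order: FE 2D 4B 31.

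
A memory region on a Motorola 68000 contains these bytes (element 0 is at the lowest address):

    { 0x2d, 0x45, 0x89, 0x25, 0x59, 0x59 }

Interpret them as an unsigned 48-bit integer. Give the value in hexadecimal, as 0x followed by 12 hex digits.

0x2D4589255959

In big-endian order the high byte comes first in memory.
The bytes are already most-significant first: 0x2D4589255959.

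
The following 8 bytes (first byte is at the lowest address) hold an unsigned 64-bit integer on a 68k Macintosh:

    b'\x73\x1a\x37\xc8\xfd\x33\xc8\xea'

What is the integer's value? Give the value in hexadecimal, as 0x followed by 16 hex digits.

0x731A37C8FD33C8EA

Big-endian: lowest address holds the most-significant byte.
The bytes are already most-significant first: 0x731A37C8FD33C8EA.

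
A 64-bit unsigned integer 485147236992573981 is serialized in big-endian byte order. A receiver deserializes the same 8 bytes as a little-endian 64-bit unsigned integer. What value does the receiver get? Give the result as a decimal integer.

2117453188743740166

485147236992573981 in 64-bit hexadecimal is 0x06BB96D774B4621D.
Stored big-endian, the bytes at ascending addresses are 06 BB 96 D7 74 B4 62 1D.
Read back as little-endian, the first byte is least significant, giving 0x1D62B474D796BB06.
0x1D62B474D796BB06 = 2117453188743740166.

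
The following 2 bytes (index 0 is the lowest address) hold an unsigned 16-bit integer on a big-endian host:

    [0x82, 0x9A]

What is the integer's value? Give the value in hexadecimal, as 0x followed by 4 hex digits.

0x829A

Big-endian: lowest address holds the most-significant byte.
The bytes are already most-significant first: 0x829A.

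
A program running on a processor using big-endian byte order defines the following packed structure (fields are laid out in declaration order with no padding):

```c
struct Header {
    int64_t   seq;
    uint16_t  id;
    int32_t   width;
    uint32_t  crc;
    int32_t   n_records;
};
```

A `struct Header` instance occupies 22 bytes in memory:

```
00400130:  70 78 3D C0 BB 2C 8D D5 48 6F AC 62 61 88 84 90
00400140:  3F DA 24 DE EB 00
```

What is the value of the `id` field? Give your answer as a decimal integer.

`id` follows `seq` (8 bytes), so it starts at byte offset 8 and occupies 2 bytes.
Bytes at offsets 8..9: 48 6F.
Big-endian stores the most-significant byte at the lowest address.
The bytes are already most-significant first: 0x486F.
0x486F = 18543.

18543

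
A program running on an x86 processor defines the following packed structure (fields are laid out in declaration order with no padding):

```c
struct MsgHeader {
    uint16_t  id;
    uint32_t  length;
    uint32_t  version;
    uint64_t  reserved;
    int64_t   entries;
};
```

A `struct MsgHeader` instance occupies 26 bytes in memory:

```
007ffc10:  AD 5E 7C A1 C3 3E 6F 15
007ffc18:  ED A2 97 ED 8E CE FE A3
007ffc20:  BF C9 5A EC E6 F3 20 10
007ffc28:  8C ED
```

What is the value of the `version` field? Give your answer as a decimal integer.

2733446511

`version` follows `id` (2 B), `length` (4 B), so it starts at offset 2 + 4 = 6 and occupies 4 bytes.
Bytes at offsets 6..9: 6F 15 ED A2.
In little-endian order the low byte comes first in memory.
Reassemble most-significant byte first: A2 ED 15 6F → 0xA2ED156F.
0xA2ED156F = 2733446511.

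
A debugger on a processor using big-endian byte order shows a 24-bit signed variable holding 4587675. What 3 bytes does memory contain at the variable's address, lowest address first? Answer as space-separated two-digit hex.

4587675 in hexadecimal, padded to 24 bits, is 0x46009B.
Split into bytes (most-significant first): 46 00 9B.
Big-endian: lowest address holds the most-significant byte.
So the memory order matches the most-significant-first order: 46 00 9B.

46 00 9B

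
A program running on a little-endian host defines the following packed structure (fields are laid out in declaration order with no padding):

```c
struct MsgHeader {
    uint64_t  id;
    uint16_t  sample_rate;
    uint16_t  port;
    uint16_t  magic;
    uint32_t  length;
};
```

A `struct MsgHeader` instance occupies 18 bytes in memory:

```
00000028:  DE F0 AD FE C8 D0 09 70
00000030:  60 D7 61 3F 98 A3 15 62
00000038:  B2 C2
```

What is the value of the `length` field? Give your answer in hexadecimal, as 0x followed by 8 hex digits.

`length` follows `id` (8 B), `sample_rate` (2 B), `port` (2 B), `magic` (2 B), so it starts at offset 8 + 2 + 2 + 2 = 14 and occupies 4 bytes.
Bytes at offsets 14..17: 15 62 B2 C2.
Little-endian: lowest address holds the least-significant byte.
Reassemble most-significant byte first: C2 B2 62 15 → 0xC2B26215.

0xC2B26215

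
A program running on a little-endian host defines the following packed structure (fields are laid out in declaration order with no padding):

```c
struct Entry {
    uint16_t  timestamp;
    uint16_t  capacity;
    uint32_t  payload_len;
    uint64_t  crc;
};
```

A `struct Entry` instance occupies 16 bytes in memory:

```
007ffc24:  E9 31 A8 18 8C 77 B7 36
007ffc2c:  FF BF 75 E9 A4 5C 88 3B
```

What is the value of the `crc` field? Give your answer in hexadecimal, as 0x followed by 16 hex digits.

0x3B885CA4E975BFFF

`crc` follows `timestamp` (2 B), `capacity` (2 B), `payload_len` (4 B), so it starts at offset 2 + 2 + 4 = 8 and occupies 8 bytes.
Bytes at offsets 8..15: FF BF 75 E9 A4 5C 88 3B.
Little-endian stores the least-significant byte at the lowest address.
Reassemble most-significant byte first: 3B 88 5C A4 E9 75 BF FF → 0x3B885CA4E975BFFF.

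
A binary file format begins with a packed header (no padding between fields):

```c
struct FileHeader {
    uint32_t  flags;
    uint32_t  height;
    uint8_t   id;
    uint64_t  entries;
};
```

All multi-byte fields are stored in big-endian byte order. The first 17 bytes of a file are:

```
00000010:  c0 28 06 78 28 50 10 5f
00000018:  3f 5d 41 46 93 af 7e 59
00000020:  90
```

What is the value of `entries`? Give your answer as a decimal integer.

`entries` follows `flags` (4 B), `height` (4 B), `id` (1 B), so it starts at offset 4 + 4 + 1 = 9 and occupies 8 bytes.
Bytes at offsets 9..16: 5D 41 46 93 AF 7E 59 90.
Big-endian: lowest address holds the most-significant byte.
The bytes are already most-significant first: 0x5D414693AF7E5990.
0x5D414693AF7E5990 = 6719729719131920784.

6719729719131920784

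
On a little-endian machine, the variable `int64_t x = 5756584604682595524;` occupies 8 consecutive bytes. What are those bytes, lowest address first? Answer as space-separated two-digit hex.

C4 AC 96 C1 32 7F E3 4F

5756584604682595524 in hexadecimal, padded to 64 bits, is 0x4FE37F32C196ACC4.
Split into bytes (most-significant first): 4F E3 7F 32 C1 96 AC C4.
In little-endian order the low byte comes first in memory.
So at ascending addresses the bytes are C4 AC 96 C1 32 7F E3 4F.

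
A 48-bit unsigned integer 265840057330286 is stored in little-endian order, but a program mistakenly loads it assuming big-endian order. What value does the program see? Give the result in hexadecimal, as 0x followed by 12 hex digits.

265840057330286 in 48-bit hexadecimal is 0xF1C7B62F2A6E.
Stored little-endian, the bytes at ascending addresses are 6E 2A 2F B6 C7 F1.
Read back as big-endian, the last byte is least significant, giving 0x6E2A2FB6C7F1.

0x6E2A2FB6C7F1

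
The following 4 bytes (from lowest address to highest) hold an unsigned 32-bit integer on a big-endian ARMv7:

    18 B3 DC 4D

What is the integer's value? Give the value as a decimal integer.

414440525

Big-endian: lowest address holds the most-significant byte.
The bytes are already most-significant first: 0x18B3DC4D.
0x18B3DC4D = 414440525.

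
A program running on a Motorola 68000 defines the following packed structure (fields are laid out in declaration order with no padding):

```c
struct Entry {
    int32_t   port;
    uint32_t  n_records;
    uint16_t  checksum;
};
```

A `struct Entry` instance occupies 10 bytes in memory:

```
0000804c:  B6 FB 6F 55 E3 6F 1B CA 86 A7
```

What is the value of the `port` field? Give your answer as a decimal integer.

-1225035947

`port` is the first field, at byte offset 0, occupying 4 bytes.
Bytes at offsets 0..3: B6 FB 6F 55.
In big-endian order the high byte comes first in memory.
The bytes are already most-significant first: 0xB6FB6F55.
Top bit is set, so as a signed 32-bit value this is 0xB6FB6F55 − 2^32 = -1225035947.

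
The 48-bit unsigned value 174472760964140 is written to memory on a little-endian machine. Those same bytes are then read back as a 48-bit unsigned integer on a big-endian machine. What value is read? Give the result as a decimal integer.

174472760964140 in 48-bit hexadecimal is 0x9EAE9AF0B42C.
Stored little-endian, the bytes at ascending addresses are 2C B4 F0 9A AE 9E.
Read back as big-endian, the last byte is least significant, giving 0x2CB4F09AAE9E.
0x2CB4F09AAE9E = 49155642404510.

49155642404510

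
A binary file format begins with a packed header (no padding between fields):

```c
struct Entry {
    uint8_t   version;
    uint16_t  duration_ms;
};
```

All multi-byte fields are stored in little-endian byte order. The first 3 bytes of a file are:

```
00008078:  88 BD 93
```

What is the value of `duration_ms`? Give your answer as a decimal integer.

`duration_ms` follows `version` (1 byte), so it starts at byte offset 1 and occupies 2 bytes.
Bytes at offsets 1..2: BD 93.
Little-endian: lowest address holds the least-significant byte.
Reassemble most-significant byte first: 93 BD → 0x93BD.
0x93BD = 37821.

37821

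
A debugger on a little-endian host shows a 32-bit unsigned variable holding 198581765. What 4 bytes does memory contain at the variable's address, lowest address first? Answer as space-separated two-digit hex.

198581765 in hexadecimal, padded to 32 bits, is 0x0BD61E05.
Split into bytes (most-significant first): 0B D6 1E 05.
Little-endian stores the least-significant byte at the lowest address.
So at ascending addresses the bytes are 05 1E D6 0B.

05 1E D6 0B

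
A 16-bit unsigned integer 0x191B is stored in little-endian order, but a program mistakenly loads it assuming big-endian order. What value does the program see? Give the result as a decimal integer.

Stored little-endian, the bytes at ascending addresses are 1B 19.
Read back as big-endian, the last byte is least significant, giving 0x1B19.
0x1B19 = 6937.

6937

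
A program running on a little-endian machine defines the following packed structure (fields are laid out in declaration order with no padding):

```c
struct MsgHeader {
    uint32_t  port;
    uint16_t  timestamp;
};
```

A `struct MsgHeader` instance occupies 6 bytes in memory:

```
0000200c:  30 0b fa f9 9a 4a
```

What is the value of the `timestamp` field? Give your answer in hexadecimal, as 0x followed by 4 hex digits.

`timestamp` follows `port` (4 bytes), so it starts at byte offset 4 and occupies 2 bytes.
Bytes at offsets 4..5: 9A 4A.
Little-endian: lowest address holds the least-significant byte.
Reassemble most-significant byte first: 4A 9A → 0x4A9A.

0x4A9A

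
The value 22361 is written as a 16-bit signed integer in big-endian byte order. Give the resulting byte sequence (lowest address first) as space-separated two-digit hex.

57 59

22361 in hexadecimal, padded to 16 bits, is 0x5759.
Split into bytes (most-significant first): 57 59.
Big-endian: lowest address holds the most-significant byte.
So the memory order matches the most-significant-first order: 57 59.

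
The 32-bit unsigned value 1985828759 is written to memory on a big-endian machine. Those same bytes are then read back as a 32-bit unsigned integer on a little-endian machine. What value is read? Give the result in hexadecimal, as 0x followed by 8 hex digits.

0x97575D76

1985828759 in 32-bit hexadecimal is 0x765D5797.
Stored big-endian, the bytes at ascending addresses are 76 5D 57 97.
Read back as little-endian, the first byte is least significant, giving 0x97575D76.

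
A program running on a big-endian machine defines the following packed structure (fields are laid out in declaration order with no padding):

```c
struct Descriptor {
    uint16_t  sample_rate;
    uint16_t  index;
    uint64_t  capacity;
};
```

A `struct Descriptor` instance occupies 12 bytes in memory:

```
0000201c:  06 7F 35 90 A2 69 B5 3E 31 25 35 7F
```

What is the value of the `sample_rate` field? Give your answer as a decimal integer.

`sample_rate` is the first field, at byte offset 0, occupying 2 bytes.
Bytes at offsets 0..1: 06 7F.
Big-endian: lowest address holds the most-significant byte.
The bytes are already most-significant first: 0x067F.
0x067F = 1663.

1663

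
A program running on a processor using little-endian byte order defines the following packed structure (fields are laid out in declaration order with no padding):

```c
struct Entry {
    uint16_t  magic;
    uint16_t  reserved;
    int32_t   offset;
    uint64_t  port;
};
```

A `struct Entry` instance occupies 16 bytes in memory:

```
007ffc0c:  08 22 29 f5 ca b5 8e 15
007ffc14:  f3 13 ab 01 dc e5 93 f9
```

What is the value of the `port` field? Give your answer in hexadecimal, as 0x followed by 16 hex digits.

`port` follows `magic` (2 B), `reserved` (2 B), `offset` (4 B), so it starts at offset 2 + 2 + 4 = 8 and occupies 8 bytes.
Bytes at offsets 8..15: F3 13 AB 01 DC E5 93 F9.
Little-endian stores the least-significant byte at the lowest address.
Reassemble most-significant byte first: F9 93 E5 DC 01 AB 13 F3 → 0xF993E5DC01AB13F3.

0xF993E5DC01AB13F3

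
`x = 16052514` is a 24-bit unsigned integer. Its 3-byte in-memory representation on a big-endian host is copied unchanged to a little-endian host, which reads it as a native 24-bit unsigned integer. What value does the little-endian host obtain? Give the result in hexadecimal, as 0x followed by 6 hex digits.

16052514 in 24-bit hexadecimal is 0xF4F122.
Stored big-endian, the bytes at ascending addresses are F4 F1 22.
Read back as little-endian, the first byte is least significant, giving 0x22F1F4.

0x22F1F4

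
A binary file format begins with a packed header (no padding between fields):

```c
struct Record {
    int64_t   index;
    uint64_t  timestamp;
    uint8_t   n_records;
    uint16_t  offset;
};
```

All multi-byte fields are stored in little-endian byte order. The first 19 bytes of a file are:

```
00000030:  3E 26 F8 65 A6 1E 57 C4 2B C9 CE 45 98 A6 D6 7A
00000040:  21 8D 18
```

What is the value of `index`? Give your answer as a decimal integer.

`index` is the first field, at byte offset 0, occupying 8 bytes.
Bytes at offsets 0..7: 3E 26 F8 65 A6 1E 57 C4.
In little-endian order the low byte comes first in memory.
Reassemble most-significant byte first: C4 57 1E A6 65 F8 26 3E → 0xC4571EA665F8263E.
Top bit is set, so as a signed 64-bit value this is 0xC4571EA665F8263E − 2^64 = -4298933619277683138.

-4298933619277683138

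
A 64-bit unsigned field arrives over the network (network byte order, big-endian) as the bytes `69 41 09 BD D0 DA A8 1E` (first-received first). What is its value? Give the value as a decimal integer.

Big-endian stores the most-significant byte at the lowest address.
The bytes are already most-significant first: 0x694109BDD0DAA81E.
0x694109BDD0DAA81E = 7584353958326085662.

7584353958326085662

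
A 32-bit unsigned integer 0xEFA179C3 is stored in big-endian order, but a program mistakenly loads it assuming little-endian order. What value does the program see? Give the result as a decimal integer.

3279528431

Stored big-endian, the bytes at ascending addresses are EF A1 79 C3.
Read back as little-endian, the first byte is least significant, giving 0xC379A1EF.
0xC379A1EF = 3279528431.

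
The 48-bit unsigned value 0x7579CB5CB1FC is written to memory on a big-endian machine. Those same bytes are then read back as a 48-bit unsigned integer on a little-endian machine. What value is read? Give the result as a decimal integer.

Stored big-endian, the bytes at ascending addresses are 75 79 CB 5C B1 FC.
Read back as little-endian, the first byte is least significant, giving 0xFCB15CCB7975.
0xFCB15CCB7975 = 277838696249717.

277838696249717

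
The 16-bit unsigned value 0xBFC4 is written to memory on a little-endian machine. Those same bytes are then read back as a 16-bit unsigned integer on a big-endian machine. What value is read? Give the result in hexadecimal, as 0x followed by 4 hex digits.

Stored little-endian, the bytes at ascending addresses are C4 BF.
Read back as big-endian, the last byte is least significant, giving 0xC4BF.

0xC4BF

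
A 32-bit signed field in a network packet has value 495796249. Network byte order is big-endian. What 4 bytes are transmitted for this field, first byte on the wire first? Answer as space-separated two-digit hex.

1D 8D 40 19

495796249 in hexadecimal, padded to 32 bits, is 0x1D8D4019.
Split into bytes (most-significant first): 1D 8D 40 19.
In big-endian order the high byte comes first in memory.
So the memory order matches the most-significant-first order: 1D 8D 40 19.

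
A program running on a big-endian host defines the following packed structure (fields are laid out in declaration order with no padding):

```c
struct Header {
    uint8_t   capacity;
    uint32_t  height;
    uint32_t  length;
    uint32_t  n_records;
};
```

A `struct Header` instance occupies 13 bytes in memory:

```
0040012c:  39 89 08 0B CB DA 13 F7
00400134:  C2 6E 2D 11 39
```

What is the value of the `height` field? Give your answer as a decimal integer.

`height` follows `capacity` (1 byte), so it starts at byte offset 1 and occupies 4 bytes.
Bytes at offsets 1..4: 89 08 0B CB.
Big-endian: lowest address holds the most-significant byte.
The bytes are already most-significant first: 0x89080BCB.
0x89080BCB = 2299005899.

2299005899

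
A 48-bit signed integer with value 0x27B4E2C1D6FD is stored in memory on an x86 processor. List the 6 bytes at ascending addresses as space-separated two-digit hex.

Split into bytes (most-significant first): 27 B4 E2 C1 D6 FD.
Little-endian stores the least-significant byte at the lowest address.
So at ascending addresses the bytes are FD D6 C1 E2 B4 27.

FD D6 C1 E2 B4 27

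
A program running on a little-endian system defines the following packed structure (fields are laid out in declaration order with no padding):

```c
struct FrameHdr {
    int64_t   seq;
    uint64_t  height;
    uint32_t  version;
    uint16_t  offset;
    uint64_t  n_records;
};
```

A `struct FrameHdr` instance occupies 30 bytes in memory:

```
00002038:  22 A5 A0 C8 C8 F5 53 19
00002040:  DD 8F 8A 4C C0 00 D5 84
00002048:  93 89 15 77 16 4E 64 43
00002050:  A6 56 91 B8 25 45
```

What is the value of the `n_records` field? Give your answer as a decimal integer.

`n_records` follows `seq` (8 B), `height` (8 B), `version` (4 B), `offset` (2 B), so it starts at offset 8 + 8 + 4 + 2 = 22 and occupies 8 bytes.
Bytes at offsets 22..29: 64 43 A6 56 91 B8 25 45.
Little-endian stores the least-significant byte at the lowest address.
Reassemble most-significant byte first: 45 25 B8 91 56 A6 43 64 → 0x4525B89156A64364.
0x4525B89156A64364 = 4982591497118827364.

4982591497118827364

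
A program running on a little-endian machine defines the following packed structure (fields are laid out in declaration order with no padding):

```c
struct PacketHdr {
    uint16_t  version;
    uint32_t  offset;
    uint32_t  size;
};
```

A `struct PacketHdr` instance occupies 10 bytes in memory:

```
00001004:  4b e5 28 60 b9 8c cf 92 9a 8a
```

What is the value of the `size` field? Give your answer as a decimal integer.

2325385935

`size` follows `version` (2 B), `offset` (4 B), so it starts at offset 2 + 4 = 6 and occupies 4 bytes.
Bytes at offsets 6..9: CF 92 9A 8A.
Little-endian: lowest address holds the least-significant byte.
Reassemble most-significant byte first: 8A 9A 92 CF → 0x8A9A92CF.
0x8A9A92CF = 2325385935.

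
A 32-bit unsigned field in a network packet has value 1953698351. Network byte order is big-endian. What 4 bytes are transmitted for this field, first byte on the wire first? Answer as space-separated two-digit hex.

74 73 12 2F

1953698351 in hexadecimal, padded to 32 bits, is 0x7473122F.
Split into bytes (most-significant first): 74 73 12 2F.
In big-endian order the high byte comes first in memory.
So the memory order matches the most-significant-first order: 74 73 12 2F.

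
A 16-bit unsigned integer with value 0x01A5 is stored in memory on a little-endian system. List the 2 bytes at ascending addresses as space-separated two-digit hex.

A5 01

Split into bytes (most-significant first): 01 A5.
In little-endian order the low byte comes first in memory.
So at ascending addresses the bytes are A5 01.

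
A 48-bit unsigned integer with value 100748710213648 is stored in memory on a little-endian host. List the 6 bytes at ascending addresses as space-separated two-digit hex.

100748710213648 in hexadecimal, padded to 48 bits, is 0x5BA163157810.
Split into bytes (most-significant first): 5B A1 63 15 78 10.
Little-endian stores the least-significant byte at the lowest address.
So at ascending addresses the bytes are 10 78 15 63 A1 5B.

10 78 15 63 A1 5B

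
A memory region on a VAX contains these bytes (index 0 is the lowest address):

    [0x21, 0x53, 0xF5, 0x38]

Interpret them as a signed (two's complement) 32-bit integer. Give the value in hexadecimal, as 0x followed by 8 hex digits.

Little-endian: lowest address holds the least-significant byte.
Reassemble most-significant byte first: 38 F5 53 21 → 0x38F55321.

0x38F55321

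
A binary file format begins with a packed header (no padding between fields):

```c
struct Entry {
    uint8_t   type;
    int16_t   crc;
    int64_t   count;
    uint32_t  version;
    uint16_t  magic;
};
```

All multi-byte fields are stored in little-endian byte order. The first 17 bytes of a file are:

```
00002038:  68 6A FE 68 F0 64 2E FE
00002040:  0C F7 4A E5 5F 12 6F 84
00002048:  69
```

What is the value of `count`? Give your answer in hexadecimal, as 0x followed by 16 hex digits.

0x4AF70CFE2E64F068

`count` follows `type` (1 B), `crc` (2 B), so it starts at offset 1 + 2 = 3 and occupies 8 bytes.
Bytes at offsets 3..10: 68 F0 64 2E FE 0C F7 4A.
Little-endian stores the least-significant byte at the lowest address.
Reassemble most-significant byte first: 4A F7 0C FE 2E 64 F0 68 → 0x4AF70CFE2E64F068.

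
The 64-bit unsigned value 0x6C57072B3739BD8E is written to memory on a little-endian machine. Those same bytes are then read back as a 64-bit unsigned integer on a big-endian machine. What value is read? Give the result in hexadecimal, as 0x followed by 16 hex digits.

0x8EBD39372B07576C

Stored little-endian, the bytes at ascending addresses are 8E BD 39 37 2B 07 57 6C.
Read back as big-endian, the last byte is least significant, giving 0x8EBD39372B07576C.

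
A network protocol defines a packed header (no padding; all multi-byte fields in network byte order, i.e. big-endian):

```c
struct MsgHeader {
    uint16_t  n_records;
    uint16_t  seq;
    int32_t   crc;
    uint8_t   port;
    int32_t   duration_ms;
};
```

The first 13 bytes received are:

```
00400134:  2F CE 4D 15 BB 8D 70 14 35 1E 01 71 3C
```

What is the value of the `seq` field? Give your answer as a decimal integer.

`seq` follows `n_records` (2 bytes), so it starts at byte offset 2 and occupies 2 bytes.
Bytes at offsets 2..3: 4D 15.
In big-endian order the high byte comes first in memory.
The bytes are already most-significant first: 0x4D15.
0x4D15 = 19733.

19733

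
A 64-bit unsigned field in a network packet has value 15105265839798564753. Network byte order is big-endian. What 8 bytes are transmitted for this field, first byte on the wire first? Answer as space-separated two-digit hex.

D1 A0 AF 40 0B 09 37 91

15105265839798564753 in hexadecimal, padded to 64 bits, is 0xD1A0AF400B093791.
Split into bytes (most-significant first): D1 A0 AF 40 0B 09 37 91.
In big-endian order the high byte comes first in memory.
So the memory order matches the most-significant-first order: D1 A0 AF 40 0B 09 37 91.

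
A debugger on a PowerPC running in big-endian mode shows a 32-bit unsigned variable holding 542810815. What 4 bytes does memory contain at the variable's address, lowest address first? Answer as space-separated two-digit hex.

20 5A A2 BF

542810815 in hexadecimal, padded to 32 bits, is 0x205AA2BF.
Split into bytes (most-significant first): 20 5A A2 BF.
Big-endian: lowest address holds the most-significant byte.
So the memory order matches the most-significant-first order: 20 5A A2 BF.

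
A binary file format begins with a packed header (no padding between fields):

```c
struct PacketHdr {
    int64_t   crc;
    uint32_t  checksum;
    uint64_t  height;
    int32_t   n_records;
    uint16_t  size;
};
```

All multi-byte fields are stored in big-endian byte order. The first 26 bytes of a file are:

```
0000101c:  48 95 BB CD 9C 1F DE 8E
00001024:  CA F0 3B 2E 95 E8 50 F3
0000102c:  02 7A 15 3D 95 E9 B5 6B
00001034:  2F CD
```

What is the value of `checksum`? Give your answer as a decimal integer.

`checksum` follows `crc` (8 bytes), so it starts at byte offset 8 and occupies 4 bytes.
Bytes at offsets 8..11: CA F0 3B 2E.
Big-endian: lowest address holds the most-significant byte.
The bytes are already most-significant first: 0xCAF03B2E.
0xCAF03B2E = 3404741422.

3404741422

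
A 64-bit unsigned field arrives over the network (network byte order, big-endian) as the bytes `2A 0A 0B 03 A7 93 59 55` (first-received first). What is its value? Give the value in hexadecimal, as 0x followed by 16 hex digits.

In big-endian order the high byte comes first in memory.
The bytes are already most-significant first: 0x2A0A0B03A7935955.

0x2A0A0B03A7935955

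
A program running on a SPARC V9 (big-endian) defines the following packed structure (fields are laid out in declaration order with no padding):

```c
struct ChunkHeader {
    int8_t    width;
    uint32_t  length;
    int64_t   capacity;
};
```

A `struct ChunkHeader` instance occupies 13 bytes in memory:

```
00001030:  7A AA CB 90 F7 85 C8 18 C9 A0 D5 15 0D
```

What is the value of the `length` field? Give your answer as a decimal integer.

2865467639

`length` follows `width` (1 byte), so it starts at byte offset 1 and occupies 4 bytes.
Bytes at offsets 1..4: AA CB 90 F7.
Big-endian stores the most-significant byte at the lowest address.
The bytes are already most-significant first: 0xAACB90F7.
0xAACB90F7 = 2865467639.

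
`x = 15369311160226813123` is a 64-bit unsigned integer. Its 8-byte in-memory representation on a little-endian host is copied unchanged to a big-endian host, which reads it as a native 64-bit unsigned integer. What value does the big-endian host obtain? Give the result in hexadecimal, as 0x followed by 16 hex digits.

0xC314C4F311C34AD5

15369311160226813123 in 64-bit hexadecimal is 0xD54AC311F3C414C3.
Stored little-endian, the bytes at ascending addresses are C3 14 C4 F3 11 C3 4A D5.
Read back as big-endian, the last byte is least significant, giving 0xC314C4F311C34AD5.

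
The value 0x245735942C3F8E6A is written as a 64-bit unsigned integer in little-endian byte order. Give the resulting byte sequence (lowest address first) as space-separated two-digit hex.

Split into bytes (most-significant first): 24 57 35 94 2C 3F 8E 6A.
In little-endian order the low byte comes first in memory.
So at ascending addresses the bytes are 6A 8E 3F 2C 94 35 57 24.

6A 8E 3F 2C 94 35 57 24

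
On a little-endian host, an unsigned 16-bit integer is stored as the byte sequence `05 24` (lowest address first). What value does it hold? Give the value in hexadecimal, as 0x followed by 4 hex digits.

Little-endian stores the least-significant byte at the lowest address.
Reassemble most-significant byte first: 24 05 → 0x2405.

0x2405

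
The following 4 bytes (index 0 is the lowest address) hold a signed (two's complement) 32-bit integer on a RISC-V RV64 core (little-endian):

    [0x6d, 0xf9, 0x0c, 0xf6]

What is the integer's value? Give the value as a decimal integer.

Little-endian stores the least-significant byte at the lowest address.
Reassemble most-significant byte first: F6 0C F9 6D → 0xF60CF96D.
Top bit is set, so as a signed 32-bit value this is 0xF60CF96D − 2^32 = -166921875.

-166921875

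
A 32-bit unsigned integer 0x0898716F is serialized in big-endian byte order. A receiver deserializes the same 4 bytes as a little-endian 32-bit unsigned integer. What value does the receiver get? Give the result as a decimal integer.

1869715464

Stored big-endian, the bytes at ascending addresses are 08 98 71 6F.
Read back as little-endian, the first byte is least significant, giving 0x6F719808.
0x6F719808 = 1869715464.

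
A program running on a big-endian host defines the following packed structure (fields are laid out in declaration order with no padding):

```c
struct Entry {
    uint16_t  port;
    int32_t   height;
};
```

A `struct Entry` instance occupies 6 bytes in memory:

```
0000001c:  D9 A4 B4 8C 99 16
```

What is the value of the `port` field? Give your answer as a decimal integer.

`port` is the first field, at byte offset 0, occupying 2 bytes.
Bytes at offsets 0..1: D9 A4.
In big-endian order the high byte comes first in memory.
The bytes are already most-significant first: 0xD9A4.
0xD9A4 = 55716.

55716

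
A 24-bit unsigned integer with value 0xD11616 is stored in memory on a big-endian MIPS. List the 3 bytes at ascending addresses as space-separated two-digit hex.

D1 16 16

Split into bytes (most-significant first): D1 16 16.
In big-endian order the high byte comes first in memory.
So the memory order matches the most-significant-first order: D1 16 16.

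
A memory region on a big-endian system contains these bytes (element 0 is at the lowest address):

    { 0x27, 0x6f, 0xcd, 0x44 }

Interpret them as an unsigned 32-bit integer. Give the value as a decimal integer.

Big-endian stores the most-significant byte at the lowest address.
The bytes are already most-significant first: 0x276FCD44.
0x276FCD44 = 661638468.

661638468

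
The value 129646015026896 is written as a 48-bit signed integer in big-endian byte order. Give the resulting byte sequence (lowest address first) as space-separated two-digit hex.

75 E9 90 AC 16 D0

129646015026896 in hexadecimal, padded to 48 bits, is 0x75E990AC16D0.
Split into bytes (most-significant first): 75 E9 90 AC 16 D0.
In big-endian order the high byte comes first in memory.
So the memory order matches the most-significant-first order: 75 E9 90 AC 16 D0.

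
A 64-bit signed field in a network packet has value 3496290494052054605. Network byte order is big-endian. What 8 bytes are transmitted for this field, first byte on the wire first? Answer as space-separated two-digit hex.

3496290494052054605 in hexadecimal, padded to 64 bits, is 0x308551AE218C364D.
Split into bytes (most-significant first): 30 85 51 AE 21 8C 36 4D.
Big-endian: lowest address holds the most-significant byte.
So the memory order matches the most-significant-first order: 30 85 51 AE 21 8C 36 4D.

30 85 51 AE 21 8C 36 4D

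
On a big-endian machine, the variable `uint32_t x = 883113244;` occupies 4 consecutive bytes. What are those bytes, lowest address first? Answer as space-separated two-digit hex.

883113244 in hexadecimal, padded to 32 bits, is 0x34A33D1C.
Split into bytes (most-significant first): 34 A3 3D 1C.
Big-endian: lowest address holds the most-significant byte.
So the memory order matches the most-significant-first order: 34 A3 3D 1C.

34 A3 3D 1C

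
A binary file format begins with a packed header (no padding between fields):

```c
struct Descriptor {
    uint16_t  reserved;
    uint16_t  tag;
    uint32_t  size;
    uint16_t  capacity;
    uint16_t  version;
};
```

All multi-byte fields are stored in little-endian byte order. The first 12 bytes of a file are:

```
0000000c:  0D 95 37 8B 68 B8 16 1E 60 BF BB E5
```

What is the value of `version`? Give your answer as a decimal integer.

58811

`version` follows `reserved` (2 B), `tag` (2 B), `size` (4 B), `capacity` (2 B), so it starts at offset 2 + 2 + 4 + 2 = 10 and occupies 2 bytes.
Bytes at offsets 10..11: BB E5.
In little-endian order the low byte comes first in memory.
Reassemble most-significant byte first: E5 BB → 0xE5BB.
0xE5BB = 58811.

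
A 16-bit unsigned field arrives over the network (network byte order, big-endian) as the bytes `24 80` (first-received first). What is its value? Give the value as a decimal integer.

Big-endian stores the most-significant byte at the lowest address.
The bytes are already most-significant first: 0x2480.
0x2480 = 9344.

9344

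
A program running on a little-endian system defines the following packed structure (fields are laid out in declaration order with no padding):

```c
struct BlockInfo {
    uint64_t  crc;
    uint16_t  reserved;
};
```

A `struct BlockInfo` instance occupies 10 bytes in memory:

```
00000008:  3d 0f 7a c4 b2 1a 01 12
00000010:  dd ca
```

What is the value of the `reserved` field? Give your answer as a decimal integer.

`reserved` follows `crc` (8 bytes), so it starts at byte offset 8 and occupies 2 bytes.
Bytes at offsets 8..9: DD CA.
Little-endian: lowest address holds the least-significant byte.
Reassemble most-significant byte first: CA DD → 0xCADD.
0xCADD = 51933.

51933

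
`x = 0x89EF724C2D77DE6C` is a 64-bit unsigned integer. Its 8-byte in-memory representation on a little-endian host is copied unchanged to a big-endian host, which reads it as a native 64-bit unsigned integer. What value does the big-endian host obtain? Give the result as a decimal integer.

Stored little-endian, the bytes at ascending addresses are 6C DE 77 2D 4C 72 EF 89.
Read back as big-endian, the last byte is least significant, giving 0x6CDE772D4C72EF89.
0x6CDE772D4C72EF89 = 7844838637365817225.

7844838637365817225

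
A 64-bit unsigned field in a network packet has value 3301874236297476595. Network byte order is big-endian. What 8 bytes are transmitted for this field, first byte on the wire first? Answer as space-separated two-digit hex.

2D D2 9D 1F B3 86 79 F3

3301874236297476595 in hexadecimal, padded to 64 bits, is 0x2DD29D1FB38679F3.
Split into bytes (most-significant first): 2D D2 9D 1F B3 86 79 F3.
In big-endian order the high byte comes first in memory.
So the memory order matches the most-significant-first order: 2D D2 9D 1F B3 86 79 F3.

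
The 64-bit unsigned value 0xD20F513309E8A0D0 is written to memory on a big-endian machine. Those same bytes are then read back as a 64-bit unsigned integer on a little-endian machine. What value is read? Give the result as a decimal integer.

Stored big-endian, the bytes at ascending addresses are D2 0F 51 33 09 E8 A0 D0.
Read back as little-endian, the first byte is least significant, giving 0xD0A0E80933510FD2.
0xD0A0E80933510FD2 = 15033270682376015826.

15033270682376015826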